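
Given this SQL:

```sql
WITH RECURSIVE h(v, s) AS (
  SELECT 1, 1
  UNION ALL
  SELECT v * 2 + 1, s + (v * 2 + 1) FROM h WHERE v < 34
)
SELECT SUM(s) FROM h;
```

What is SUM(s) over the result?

219

Base: v=1, s=1.
Iteration 1: 1 < 34 holds -> v = 1 * 2 + 1 = 3, s = 1 + 3 = 4.
Iteration 2: 3 < 34 holds -> v = 3 * 2 + 1 = 7, s = 4 + 7 = 11.
Iteration 3: 7 < 34 holds -> v = 7 * 2 + 1 = 15, s = 11 + 15 = 26.
Iteration 4: 15 < 34 holds -> v = 15 * 2 + 1 = 31, s = 26 + 31 = 57.
Iteration 5: 31 < 34 holds -> v = 31 * 2 + 1 = 63, s = 57 + 63 = 120.
Iteration 6: 63 < 34 fails; recursion stops.
SUM(s) = 1 + 4 + 11 + 26 + 57 + 120 = 219.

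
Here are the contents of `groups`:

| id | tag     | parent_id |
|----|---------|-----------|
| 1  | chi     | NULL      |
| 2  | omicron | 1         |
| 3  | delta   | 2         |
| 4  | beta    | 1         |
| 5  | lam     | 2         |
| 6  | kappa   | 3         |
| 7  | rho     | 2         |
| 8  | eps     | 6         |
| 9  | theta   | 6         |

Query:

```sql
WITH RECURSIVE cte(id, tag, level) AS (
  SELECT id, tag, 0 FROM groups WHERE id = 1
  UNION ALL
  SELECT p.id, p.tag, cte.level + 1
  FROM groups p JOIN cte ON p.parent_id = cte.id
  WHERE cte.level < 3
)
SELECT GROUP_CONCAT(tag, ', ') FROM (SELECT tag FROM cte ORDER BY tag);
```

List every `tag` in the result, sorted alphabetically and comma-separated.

Base: id=1 (chi) at level 0.
Iteration 1: rows with parent_id in {1} -> omicron (id 2, level 1), beta (id 4, level 1).
Iteration 2: rows with parent_id in {2,4} -> delta (id 3, level 2), lam (id 5, level 2), rho (id 7, level 2).
Iteration 3: rows with parent_id in {3,5,7} -> kappa (id 6, level 3).
Iteration 4: level < 3 fails for all current rows; recursion stops.

beta, chi, delta, kappa, lam, omicron, rho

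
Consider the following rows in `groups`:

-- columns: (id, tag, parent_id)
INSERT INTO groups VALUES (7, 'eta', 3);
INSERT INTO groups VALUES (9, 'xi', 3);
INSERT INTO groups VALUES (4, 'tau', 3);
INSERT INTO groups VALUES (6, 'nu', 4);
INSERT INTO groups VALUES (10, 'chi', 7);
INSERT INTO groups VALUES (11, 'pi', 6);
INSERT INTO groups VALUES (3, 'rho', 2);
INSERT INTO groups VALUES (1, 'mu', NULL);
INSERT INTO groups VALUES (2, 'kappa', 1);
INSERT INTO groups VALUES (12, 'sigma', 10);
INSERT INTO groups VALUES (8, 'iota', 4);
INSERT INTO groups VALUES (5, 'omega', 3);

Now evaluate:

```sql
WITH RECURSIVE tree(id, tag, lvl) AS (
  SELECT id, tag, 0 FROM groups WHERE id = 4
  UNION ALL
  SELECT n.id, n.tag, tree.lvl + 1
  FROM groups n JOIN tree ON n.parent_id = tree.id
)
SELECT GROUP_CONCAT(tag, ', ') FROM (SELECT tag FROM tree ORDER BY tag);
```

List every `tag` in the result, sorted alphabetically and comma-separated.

Base: id=4 (tau) at lvl 0.
Iteration 1: rows with parent_id in {4} -> nu (id 6, lvl 1), iota (id 8, lvl 1).
Iteration 2: rows with parent_id in {6,8} -> pi (id 11, lvl 2).
Iteration 3: no rows with parent_id in {11}; recursion stops.

iota, nu, pi, tau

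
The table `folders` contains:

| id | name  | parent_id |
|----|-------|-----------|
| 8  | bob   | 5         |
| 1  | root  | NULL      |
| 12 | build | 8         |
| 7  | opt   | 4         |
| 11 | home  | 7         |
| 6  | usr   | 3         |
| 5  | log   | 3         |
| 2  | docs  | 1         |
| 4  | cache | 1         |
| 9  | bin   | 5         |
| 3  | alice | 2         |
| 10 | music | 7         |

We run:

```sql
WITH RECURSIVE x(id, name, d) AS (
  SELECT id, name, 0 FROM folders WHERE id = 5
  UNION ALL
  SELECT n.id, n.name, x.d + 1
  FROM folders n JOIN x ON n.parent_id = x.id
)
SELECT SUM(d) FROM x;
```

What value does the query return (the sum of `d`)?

Base: id=5 (log) at d 0.
Iteration 1: rows with parent_id in {5} -> bob (id 8, d 1), bin (id 9, d 1).
Iteration 2: rows with parent_id in {8,9} -> build (id 12, d 2).
Iteration 3: no rows with parent_id in {12}; recursion stops.
SUM(d) = 0 + 1 + 1 + 2 = 4.

4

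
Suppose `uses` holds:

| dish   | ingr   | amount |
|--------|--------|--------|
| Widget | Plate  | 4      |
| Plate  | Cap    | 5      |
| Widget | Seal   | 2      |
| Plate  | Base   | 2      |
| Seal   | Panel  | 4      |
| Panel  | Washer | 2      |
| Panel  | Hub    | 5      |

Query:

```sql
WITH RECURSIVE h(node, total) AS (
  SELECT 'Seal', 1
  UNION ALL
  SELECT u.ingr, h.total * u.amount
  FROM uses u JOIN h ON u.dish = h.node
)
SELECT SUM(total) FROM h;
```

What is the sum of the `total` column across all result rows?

33

Base: (Seal, total=1).
Iteration 1: components of {Seal} -> Panel = 1*4 = 4.
Iteration 2: components of {Panel} -> Hub = 4*5 = 20, Washer = 4*2 = 8.
Iteration 3: no further components; recursion stops.
SUM(total) = 1 + 4 + 8 + 20 = 33.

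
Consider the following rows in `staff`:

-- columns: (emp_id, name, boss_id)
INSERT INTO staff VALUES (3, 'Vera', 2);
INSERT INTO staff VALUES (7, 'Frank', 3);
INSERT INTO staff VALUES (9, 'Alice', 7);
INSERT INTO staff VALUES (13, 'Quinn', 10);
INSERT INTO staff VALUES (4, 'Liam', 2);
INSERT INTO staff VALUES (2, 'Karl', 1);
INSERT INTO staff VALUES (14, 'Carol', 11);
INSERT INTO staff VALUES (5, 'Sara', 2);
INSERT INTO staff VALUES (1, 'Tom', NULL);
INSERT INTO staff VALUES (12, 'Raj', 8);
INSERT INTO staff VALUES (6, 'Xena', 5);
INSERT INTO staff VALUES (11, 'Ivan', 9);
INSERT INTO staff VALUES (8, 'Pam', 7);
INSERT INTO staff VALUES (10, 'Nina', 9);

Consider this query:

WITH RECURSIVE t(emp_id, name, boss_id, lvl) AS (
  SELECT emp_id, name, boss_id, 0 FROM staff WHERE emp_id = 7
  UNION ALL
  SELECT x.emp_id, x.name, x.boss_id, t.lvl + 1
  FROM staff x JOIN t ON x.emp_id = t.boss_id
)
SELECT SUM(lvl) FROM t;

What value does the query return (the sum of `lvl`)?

Base: emp_id=7 (Frank), boss_id=3, lvl 0.
Iteration 1: join on emp_id=3 -> Vera (id 3, boss_id=2, lvl 1).
Iteration 2: join on emp_id=2 -> Karl (id 2, boss_id=1, lvl 2).
Iteration 3: join on emp_id=1 -> Tom (id 1, boss_id=NULL, lvl 3).
Iteration 4: boss_id is NULL; no match; recursion stops.
SUM(lvl) = 0 + 1 + 2 + 3 = 6.

6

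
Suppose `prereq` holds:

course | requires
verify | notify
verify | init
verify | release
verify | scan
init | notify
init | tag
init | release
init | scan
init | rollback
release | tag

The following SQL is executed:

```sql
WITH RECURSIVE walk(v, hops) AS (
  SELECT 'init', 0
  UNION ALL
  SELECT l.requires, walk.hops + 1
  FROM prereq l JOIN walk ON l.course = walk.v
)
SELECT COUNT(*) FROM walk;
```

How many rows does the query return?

Base: (init, hops=0).
Iteration 1: edges from {init} -> (notify, hops=1), (release, hops=1), (rollback, hops=1), (scan, hops=1), (tag, hops=1).
Iteration 2: edges from {notify,release,rollback,scan,tag} -> (tag, hops=2).
Iteration 3: no outgoing edges from {tag}; recursion stops.
Total rows emitted: 7.

7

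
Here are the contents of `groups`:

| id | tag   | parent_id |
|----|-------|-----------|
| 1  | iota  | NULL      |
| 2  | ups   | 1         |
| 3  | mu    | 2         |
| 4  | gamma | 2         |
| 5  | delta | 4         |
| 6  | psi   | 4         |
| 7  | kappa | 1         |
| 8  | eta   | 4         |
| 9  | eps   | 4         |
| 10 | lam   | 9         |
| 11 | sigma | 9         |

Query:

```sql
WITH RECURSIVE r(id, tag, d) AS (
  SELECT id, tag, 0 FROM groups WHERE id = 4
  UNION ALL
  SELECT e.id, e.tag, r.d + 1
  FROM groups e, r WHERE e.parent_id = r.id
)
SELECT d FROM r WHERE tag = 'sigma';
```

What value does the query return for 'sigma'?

2

Base: id=4 (gamma) at d 0.
Iteration 1: rows with parent_id in {4} -> delta (id 5, d 1), psi (id 6, d 1), eta (id 8, d 1), eps (id 9, d 1).
Iteration 2: rows with parent_id in {5,6,8,9} -> lam (id 10, d 2), sigma (id 11, d 2).
Iteration 3: no rows with parent_id in {10,11}; recursion stops.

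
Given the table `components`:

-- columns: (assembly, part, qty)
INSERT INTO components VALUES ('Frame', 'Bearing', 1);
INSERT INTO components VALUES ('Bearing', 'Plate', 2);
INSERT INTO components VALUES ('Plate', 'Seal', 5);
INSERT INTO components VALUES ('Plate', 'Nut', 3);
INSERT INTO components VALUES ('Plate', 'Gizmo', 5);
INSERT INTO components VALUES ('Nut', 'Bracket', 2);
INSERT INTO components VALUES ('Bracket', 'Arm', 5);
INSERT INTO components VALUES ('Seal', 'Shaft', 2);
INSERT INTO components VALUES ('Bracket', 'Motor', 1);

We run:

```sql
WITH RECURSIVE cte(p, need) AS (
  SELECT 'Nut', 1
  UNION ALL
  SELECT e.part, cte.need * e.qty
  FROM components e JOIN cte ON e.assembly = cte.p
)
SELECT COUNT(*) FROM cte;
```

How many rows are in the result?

4

Base: (Nut, need=1).
Iteration 1: components of {Nut} -> Bracket = 1*2 = 2.
Iteration 2: components of {Bracket} -> Arm = 2*5 = 10, Motor = 2*1 = 2.
Iteration 3: no further components; recursion stops.
Total rows emitted: 4.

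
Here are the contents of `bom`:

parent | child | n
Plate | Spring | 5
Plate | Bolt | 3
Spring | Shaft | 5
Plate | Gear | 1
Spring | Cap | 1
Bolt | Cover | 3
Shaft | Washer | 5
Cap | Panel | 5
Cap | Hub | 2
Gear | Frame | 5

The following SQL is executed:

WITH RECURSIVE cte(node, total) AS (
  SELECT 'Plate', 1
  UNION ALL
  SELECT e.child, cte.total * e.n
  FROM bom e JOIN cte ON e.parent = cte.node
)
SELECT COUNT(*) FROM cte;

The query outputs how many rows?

Base: (Plate, total=1).
Iteration 1: components of {Plate} -> Bolt = 1*3 = 3, Gear = 1*1 = 1, Spring = 1*5 = 5.
Iteration 2: components of {Bolt,Gear,Spring} -> Cap = 5*1 = 5, Cover = 3*3 = 9, Frame = 1*5 = 5, Shaft = 5*5 = 25.
Iteration 3: components of {Cap,Cover,Frame,Shaft} -> Hub = 5*2 = 10, Panel = 5*5 = 25, Washer = 25*5 = 125.
Iteration 4: no further components; recursion stops.
Total rows emitted: 11.

11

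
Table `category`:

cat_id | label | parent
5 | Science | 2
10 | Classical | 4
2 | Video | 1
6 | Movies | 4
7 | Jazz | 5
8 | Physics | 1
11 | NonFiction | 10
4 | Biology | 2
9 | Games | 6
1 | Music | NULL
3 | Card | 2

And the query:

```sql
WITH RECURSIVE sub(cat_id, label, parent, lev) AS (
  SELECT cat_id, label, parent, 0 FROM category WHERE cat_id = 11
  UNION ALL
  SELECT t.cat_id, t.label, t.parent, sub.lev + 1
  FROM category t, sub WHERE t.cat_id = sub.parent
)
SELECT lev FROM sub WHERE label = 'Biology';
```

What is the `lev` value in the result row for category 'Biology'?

2

Base: cat_id=11 (NonFiction), parent=10, lev 0.
Iteration 1: join on cat_id=10 -> Classical (id 10, parent=4, lev 1).
Iteration 2: join on cat_id=4 -> Biology (id 4, parent=2, lev 2).
Iteration 3: join on cat_id=2 -> Video (id 2, parent=1, lev 3).
Iteration 4: join on cat_id=1 -> Music (id 1, parent=NULL, lev 4).
Iteration 5: parent is NULL; no match; recursion stops.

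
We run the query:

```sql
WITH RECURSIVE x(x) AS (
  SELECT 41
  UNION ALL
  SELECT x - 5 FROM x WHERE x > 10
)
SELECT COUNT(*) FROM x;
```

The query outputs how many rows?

Base: x=41.
Iteration 1: 41 > 10 holds -> x = 41 - 5 = 36.
Iteration 2: 36 > 10 holds -> x = 36 - 5 = 31.
Iteration 3: 31 > 10 holds -> x = 31 - 5 = 26.
Iteration 4: 26 > 10 holds -> x = 26 - 5 = 21.
Iteration 5: 21 > 10 holds -> x = 21 - 5 = 16.
Iteration 6: 16 > 10 holds -> x = 16 - 5 = 11.
Iteration 7: 11 > 10 holds -> x = 11 - 5 = 6.
Iteration 8: 6 > 10 fails; recursion stops.
Total rows emitted: 8.

8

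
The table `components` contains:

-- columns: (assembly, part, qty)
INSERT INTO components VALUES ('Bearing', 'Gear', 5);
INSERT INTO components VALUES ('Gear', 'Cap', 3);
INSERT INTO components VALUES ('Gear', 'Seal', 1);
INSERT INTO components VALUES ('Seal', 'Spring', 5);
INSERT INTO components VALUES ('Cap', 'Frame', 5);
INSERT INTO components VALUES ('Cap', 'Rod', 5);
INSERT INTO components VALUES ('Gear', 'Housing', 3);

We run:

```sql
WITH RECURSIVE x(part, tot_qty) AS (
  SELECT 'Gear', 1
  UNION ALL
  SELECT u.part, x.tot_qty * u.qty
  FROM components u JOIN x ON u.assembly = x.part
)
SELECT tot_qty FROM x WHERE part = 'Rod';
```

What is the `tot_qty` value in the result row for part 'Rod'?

15

Base: (Gear, tot_qty=1).
Iteration 1: components of {Gear} -> Cap = 1*3 = 3, Housing = 1*3 = 3, Seal = 1*1 = 1.
Iteration 2: components of {Cap,Housing,Seal} -> Frame = 3*5 = 15, Rod = 3*5 = 15, Spring = 1*5 = 5.
Iteration 3: no further components; recursion stops.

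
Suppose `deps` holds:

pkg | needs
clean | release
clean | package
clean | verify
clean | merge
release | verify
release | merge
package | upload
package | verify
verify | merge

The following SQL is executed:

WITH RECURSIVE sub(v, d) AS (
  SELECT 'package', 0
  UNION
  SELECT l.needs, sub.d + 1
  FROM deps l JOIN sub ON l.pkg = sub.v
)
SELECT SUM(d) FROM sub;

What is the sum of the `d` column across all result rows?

4

Base: (package, d=0).
Iteration 1: edges from {package} -> (upload, d=1), (verify, d=1).
Iteration 2: edges from {upload,verify} -> (merge, d=2).
Iteration 3: no outgoing edges from {merge}; recursion stops.
SUM(d) = 0 + 1 + 1 + 2 = 4.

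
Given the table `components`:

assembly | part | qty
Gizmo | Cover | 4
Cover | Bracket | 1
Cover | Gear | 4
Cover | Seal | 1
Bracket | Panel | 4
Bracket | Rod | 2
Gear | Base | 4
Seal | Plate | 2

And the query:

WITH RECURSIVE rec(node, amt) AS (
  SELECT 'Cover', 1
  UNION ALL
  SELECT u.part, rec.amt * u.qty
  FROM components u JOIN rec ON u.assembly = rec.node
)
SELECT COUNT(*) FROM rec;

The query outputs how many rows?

8

Base: (Cover, amt=1).
Iteration 1: components of {Cover} -> Bracket = 1*1 = 1, Gear = 1*4 = 4, Seal = 1*1 = 1.
Iteration 2: components of {Bracket,Gear,Seal} -> Base = 4*4 = 16, Panel = 1*4 = 4, Plate = 1*2 = 2, Rod = 1*2 = 2.
Iteration 3: no further components; recursion stops.
Total rows emitted: 8.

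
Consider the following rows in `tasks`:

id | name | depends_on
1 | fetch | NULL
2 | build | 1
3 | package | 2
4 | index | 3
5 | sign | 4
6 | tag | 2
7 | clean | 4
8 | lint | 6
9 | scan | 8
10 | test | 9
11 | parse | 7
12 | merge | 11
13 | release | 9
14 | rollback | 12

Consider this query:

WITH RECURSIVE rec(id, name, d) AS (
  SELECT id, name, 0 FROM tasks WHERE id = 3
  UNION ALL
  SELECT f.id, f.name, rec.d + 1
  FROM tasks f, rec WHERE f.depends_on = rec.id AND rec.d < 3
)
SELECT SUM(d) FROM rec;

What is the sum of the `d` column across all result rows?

Base: id=3 (package) at d 0.
Iteration 1: rows with depends_on in {3} -> index (id 4, d 1).
Iteration 2: rows with depends_on in {4} -> sign (id 5, d 2), clean (id 7, d 2).
Iteration 3: rows with depends_on in {5,7} -> parse (id 11, d 3).
Iteration 4: d < 3 fails for all current rows; recursion stops.
SUM(d) = 0 + 1 + 2 + 2 + 3 = 8.

8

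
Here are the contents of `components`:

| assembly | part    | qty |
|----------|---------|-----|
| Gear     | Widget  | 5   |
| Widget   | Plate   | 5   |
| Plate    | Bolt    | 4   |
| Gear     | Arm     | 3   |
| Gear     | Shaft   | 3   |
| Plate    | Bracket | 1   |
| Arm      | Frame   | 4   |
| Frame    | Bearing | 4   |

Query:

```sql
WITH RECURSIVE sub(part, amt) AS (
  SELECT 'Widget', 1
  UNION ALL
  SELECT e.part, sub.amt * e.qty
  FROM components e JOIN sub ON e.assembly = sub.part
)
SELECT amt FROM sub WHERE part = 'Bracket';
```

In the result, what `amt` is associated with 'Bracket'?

5

Base: (Widget, amt=1).
Iteration 1: components of {Widget} -> Plate = 1*5 = 5.
Iteration 2: components of {Plate} -> Bolt = 5*4 = 20, Bracket = 5*1 = 5.
Iteration 3: no further components; recursion stops.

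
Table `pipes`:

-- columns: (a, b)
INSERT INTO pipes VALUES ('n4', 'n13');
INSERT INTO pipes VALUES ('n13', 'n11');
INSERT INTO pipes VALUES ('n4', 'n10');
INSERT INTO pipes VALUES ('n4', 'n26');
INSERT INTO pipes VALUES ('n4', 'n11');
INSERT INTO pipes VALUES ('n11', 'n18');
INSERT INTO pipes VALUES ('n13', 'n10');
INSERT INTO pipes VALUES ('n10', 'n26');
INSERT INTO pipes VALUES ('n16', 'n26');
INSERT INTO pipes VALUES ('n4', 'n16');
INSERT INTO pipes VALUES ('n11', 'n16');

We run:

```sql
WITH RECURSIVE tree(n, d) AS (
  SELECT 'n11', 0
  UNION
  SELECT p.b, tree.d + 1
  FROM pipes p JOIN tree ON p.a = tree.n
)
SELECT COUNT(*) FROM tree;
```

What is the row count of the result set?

4

Base: (n11, d=0).
Iteration 1: edges from {n11} -> (n16, d=1), (n18, d=1).
Iteration 2: edges from {n16,n18} -> (n26, d=2).
Iteration 3: no outgoing edges from {n26}; recursion stops.
Total rows emitted: 4.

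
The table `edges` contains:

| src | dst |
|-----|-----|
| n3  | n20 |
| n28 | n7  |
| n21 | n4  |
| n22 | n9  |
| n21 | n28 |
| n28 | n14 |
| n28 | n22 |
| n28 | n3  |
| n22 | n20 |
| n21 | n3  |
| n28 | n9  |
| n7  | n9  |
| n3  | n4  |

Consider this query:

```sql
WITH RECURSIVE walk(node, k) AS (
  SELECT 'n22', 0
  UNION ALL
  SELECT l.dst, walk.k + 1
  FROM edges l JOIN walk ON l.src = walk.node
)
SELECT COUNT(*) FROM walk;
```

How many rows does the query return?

Base: (n22, k=0).
Iteration 1: edges from {n22} -> (n20, k=1), (n9, k=1).
Iteration 2: no outgoing edges from {n20,n9}; recursion stops.
Total rows emitted: 3.

3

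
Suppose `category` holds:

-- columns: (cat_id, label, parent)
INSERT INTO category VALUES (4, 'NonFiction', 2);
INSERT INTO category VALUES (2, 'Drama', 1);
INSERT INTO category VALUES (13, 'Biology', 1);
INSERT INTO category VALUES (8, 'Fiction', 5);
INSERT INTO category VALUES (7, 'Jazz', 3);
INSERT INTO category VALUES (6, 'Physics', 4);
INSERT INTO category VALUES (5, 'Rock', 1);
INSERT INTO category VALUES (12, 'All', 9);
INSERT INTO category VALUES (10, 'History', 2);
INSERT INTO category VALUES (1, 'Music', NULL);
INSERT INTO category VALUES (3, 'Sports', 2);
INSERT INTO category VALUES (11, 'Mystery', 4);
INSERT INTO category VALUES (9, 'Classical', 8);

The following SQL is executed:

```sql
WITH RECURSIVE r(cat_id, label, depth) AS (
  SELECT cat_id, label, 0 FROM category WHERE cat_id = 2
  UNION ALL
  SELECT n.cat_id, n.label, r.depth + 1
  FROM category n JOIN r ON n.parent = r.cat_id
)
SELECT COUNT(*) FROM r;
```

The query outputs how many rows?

Base: cat_id=2 (Drama) at depth 0.
Iteration 1: rows with parent in {2} -> Sports (id 3, depth 1), NonFiction (id 4, depth 1), History (id 10, depth 1).
Iteration 2: rows with parent in {3,4,10} -> Physics (id 6, depth 2), Jazz (id 7, depth 2), Mystery (id 11, depth 2).
Iteration 3: no rows with parent in {6,7,11}; recursion stops.
Total rows emitted: 7.

7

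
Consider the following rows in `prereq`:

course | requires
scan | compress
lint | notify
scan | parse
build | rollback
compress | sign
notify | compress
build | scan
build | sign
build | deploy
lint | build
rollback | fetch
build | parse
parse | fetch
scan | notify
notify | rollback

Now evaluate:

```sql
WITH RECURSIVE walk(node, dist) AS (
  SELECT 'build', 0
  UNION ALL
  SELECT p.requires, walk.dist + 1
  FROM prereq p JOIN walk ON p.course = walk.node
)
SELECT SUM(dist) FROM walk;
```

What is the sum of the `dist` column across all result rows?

35

Base: (build, dist=0).
Iteration 1: edges from {build} -> (deploy, dist=1), (parse, dist=1), (rollback, dist=1), (scan, dist=1), (sign, dist=1).
Iteration 2: edges from {deploy,parse,rollback,scan,sign} -> (compress, dist=2), (fetch, dist=2) x2, (notify, dist=2), (parse, dist=2). [UNION ALL keeps all 5 new rows, including repeats]
Iteration 3: edges from {compress,fetch,notify,parse} -> (compress, dist=3), (fetch, dist=3), (rollback, dist=3), (sign, dist=3).
Iteration 4: edges from {compress,fetch,rollback,sign} -> (fetch, dist=4), (sign, dist=4).
Iteration 5: no outgoing edges from {fetch,sign}; recursion stops.
SUM(dist) = 0 + 1 + 1 + 1 + 1 + 1 + 2 + 2 + 2 + 2 + 2 + 3 + 3 + 3 + ... (17 terms) = 35.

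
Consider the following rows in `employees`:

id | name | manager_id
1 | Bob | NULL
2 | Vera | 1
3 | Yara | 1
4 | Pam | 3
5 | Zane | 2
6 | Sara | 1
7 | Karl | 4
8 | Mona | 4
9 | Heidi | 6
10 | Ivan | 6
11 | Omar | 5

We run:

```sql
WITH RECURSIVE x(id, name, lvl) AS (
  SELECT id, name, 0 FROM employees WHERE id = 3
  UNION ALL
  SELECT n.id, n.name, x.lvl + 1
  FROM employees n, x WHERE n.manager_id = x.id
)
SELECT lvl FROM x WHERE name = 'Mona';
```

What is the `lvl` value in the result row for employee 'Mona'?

Base: id=3 (Yara) at lvl 0.
Iteration 1: rows with manager_id in {3} -> Pam (id 4, lvl 1).
Iteration 2: rows with manager_id in {4} -> Karl (id 7, lvl 2), Mona (id 8, lvl 2).
Iteration 3: no rows with manager_id in {7,8}; recursion stops.

2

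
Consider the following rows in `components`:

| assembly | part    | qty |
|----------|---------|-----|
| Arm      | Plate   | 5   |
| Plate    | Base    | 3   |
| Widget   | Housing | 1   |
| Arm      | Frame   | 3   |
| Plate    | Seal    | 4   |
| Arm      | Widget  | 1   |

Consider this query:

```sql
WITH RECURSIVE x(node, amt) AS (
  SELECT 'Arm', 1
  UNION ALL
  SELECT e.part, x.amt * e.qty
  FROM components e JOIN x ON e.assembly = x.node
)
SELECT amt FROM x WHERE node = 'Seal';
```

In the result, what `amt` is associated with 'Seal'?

Base: (Arm, amt=1).
Iteration 1: components of {Arm} -> Frame = 1*3 = 3, Plate = 1*5 = 5, Widget = 1*1 = 1.
Iteration 2: components of {Frame,Plate,Widget} -> Base = 5*3 = 15, Housing = 1*1 = 1, Seal = 5*4 = 20.
Iteration 3: no further components; recursion stops.

20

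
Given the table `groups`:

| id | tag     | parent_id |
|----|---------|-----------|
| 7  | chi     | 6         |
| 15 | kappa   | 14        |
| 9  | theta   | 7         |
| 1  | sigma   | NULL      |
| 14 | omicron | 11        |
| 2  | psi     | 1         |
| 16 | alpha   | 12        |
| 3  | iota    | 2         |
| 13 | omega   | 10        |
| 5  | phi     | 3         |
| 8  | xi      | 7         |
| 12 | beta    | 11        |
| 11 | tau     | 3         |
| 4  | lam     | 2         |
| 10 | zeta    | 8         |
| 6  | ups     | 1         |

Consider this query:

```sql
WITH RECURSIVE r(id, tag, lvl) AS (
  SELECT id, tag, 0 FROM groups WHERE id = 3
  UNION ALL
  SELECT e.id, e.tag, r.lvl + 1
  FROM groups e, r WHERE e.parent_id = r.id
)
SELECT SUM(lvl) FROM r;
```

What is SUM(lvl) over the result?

12

Base: id=3 (iota) at lvl 0.
Iteration 1: rows with parent_id in {3} -> phi (id 5, lvl 1), tau (id 11, lvl 1).
Iteration 2: rows with parent_id in {5,11} -> beta (id 12, lvl 2), omicron (id 14, lvl 2).
Iteration 3: rows with parent_id in {12,14} -> kappa (id 15, lvl 3), alpha (id 16, lvl 3).
Iteration 4: no rows with parent_id in {15,16}; recursion stops.
SUM(lvl) = 0 + 1 + 1 + 2 + 2 + 3 + 3 = 12.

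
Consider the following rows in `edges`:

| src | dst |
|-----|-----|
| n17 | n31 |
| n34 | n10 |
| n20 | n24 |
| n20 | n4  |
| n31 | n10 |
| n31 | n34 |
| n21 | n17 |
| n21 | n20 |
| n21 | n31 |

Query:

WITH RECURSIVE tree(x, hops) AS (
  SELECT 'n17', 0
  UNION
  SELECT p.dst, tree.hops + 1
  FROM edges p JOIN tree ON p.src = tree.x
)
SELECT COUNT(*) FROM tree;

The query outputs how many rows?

5

Base: (n17, hops=0).
Iteration 1: edges from {n17} -> (n31, hops=1).
Iteration 2: edges from {n31} -> (n10, hops=2), (n34, hops=2).
Iteration 3: edges from {n10,n34} -> (n10, hops=3).
Iteration 4: no outgoing edges from {n10}; recursion stops.
Total rows emitted: 5.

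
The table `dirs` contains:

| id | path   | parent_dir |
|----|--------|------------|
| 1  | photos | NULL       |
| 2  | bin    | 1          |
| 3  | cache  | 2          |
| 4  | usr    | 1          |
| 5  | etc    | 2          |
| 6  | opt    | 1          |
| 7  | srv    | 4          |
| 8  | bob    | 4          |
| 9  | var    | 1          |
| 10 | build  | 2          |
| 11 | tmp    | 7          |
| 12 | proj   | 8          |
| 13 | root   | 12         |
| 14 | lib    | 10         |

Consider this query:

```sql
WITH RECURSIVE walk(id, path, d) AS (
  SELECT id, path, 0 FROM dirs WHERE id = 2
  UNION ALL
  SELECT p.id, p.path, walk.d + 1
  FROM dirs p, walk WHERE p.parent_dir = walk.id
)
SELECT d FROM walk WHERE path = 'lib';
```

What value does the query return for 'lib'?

2

Base: id=2 (bin) at d 0.
Iteration 1: rows with parent_dir in {2} -> cache (id 3, d 1), etc (id 5, d 1), build (id 10, d 1).
Iteration 2: rows with parent_dir in {3,5,10} -> lib (id 14, d 2).
Iteration 3: no rows with parent_dir in {14}; recursion stops.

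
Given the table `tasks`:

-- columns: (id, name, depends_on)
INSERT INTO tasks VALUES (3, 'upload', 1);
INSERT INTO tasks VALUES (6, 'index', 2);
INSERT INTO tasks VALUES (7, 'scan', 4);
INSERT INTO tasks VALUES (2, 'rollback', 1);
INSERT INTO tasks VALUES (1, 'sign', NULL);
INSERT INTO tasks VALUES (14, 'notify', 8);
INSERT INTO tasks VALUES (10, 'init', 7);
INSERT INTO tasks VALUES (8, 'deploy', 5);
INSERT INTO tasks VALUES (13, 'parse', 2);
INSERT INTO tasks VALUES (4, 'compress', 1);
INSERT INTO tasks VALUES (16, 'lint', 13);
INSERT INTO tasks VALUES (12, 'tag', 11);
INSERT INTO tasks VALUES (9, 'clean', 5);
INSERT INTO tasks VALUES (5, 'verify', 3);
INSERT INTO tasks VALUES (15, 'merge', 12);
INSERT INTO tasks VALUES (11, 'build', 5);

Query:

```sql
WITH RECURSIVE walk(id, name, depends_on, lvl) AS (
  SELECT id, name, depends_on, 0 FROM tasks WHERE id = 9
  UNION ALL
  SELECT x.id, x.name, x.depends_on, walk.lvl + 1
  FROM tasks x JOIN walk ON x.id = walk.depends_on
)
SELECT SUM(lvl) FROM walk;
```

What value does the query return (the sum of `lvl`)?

6

Base: id=9 (clean), depends_on=5, lvl 0.
Iteration 1: join on id=5 -> verify (id 5, depends_on=3, lvl 1).
Iteration 2: join on id=3 -> upload (id 3, depends_on=1, lvl 2).
Iteration 3: join on id=1 -> sign (id 1, depends_on=NULL, lvl 3).
Iteration 4: depends_on is NULL; no match; recursion stops.
SUM(lvl) = 0 + 1 + 2 + 3 = 6.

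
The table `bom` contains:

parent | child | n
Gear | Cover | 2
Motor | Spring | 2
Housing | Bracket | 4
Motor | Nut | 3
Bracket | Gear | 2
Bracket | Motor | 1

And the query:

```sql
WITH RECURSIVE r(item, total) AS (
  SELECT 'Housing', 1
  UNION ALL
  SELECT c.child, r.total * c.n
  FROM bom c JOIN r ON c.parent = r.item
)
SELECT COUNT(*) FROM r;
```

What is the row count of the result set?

Base: (Housing, total=1).
Iteration 1: components of {Housing} -> Bracket = 1*4 = 4.
Iteration 2: components of {Bracket} -> Gear = 4*2 = 8, Motor = 4*1 = 4.
Iteration 3: components of {Gear,Motor} -> Cover = 8*2 = 16, Nut = 4*3 = 12, Spring = 4*2 = 8.
Iteration 4: no further components; recursion stops.
Total rows emitted: 7.

7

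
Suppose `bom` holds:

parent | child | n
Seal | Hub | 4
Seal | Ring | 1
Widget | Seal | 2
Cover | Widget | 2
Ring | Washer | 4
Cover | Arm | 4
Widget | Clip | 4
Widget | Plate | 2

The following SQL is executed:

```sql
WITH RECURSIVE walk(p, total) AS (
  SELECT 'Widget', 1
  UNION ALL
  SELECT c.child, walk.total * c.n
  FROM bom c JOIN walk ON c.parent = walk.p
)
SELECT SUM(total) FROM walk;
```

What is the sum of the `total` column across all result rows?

27

Base: (Widget, total=1).
Iteration 1: components of {Widget} -> Clip = 1*4 = 4, Plate = 1*2 = 2, Seal = 1*2 = 2.
Iteration 2: components of {Clip,Plate,Seal} -> Hub = 2*4 = 8, Ring = 2*1 = 2.
Iteration 3: components of {Hub,Ring} -> Washer = 2*4 = 8.
Iteration 4: no further components; recursion stops.
SUM(total) = 1 + 4 + 2 + 2 + 2 + 8 + 8 = 27.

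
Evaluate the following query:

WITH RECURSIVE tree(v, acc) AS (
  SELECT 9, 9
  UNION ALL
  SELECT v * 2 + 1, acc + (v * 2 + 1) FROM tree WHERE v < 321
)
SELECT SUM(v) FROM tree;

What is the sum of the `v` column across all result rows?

1263

Base: v=9, acc=9.
Iteration 1: 9 < 321 holds -> v = 9 * 2 + 1 = 19, acc = 9 + 19 = 28.
Iteration 2: 19 < 321 holds -> v = 19 * 2 + 1 = 39, acc = 28 + 39 = 67.
Iteration 3: 39 < 321 holds -> v = 39 * 2 + 1 = 79, acc = 67 + 79 = 146.
Iteration 4: 79 < 321 holds -> v = 79 * 2 + 1 = 159, acc = 146 + 159 = 305.
Iteration 5: 159 < 321 holds -> v = 159 * 2 + 1 = 319, acc = 305 + 319 = 624.
Iteration 6: 319 < 321 holds -> v = 319 * 2 + 1 = 639, acc = 624 + 639 = 1263.
Iteration 7: 639 < 321 fails; recursion stops.
SUM(v) = 9 + 19 + 39 + 79 + 159 + 319 + 639 = 1263.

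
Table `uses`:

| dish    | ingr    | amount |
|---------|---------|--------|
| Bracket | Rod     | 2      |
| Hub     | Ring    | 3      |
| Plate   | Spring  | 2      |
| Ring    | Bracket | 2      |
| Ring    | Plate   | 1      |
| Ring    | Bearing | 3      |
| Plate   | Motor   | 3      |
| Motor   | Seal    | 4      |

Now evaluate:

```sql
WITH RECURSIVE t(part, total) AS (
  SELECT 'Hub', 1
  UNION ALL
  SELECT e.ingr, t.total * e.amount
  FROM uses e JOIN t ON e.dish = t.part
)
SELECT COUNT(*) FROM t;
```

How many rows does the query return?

9

Base: (Hub, total=1).
Iteration 1: components of {Hub} -> Ring = 1*3 = 3.
Iteration 2: components of {Ring} -> Bearing = 3*3 = 9, Bracket = 3*2 = 6, Plate = 3*1 = 3.
Iteration 3: components of {Bearing,Bracket,Plate} -> Motor = 3*3 = 9, Rod = 6*2 = 12, Spring = 3*2 = 6.
Iteration 4: components of {Motor,Rod,Spring} -> Seal = 9*4 = 36.
Iteration 5: no further components; recursion stops.
Total rows emitted: 9.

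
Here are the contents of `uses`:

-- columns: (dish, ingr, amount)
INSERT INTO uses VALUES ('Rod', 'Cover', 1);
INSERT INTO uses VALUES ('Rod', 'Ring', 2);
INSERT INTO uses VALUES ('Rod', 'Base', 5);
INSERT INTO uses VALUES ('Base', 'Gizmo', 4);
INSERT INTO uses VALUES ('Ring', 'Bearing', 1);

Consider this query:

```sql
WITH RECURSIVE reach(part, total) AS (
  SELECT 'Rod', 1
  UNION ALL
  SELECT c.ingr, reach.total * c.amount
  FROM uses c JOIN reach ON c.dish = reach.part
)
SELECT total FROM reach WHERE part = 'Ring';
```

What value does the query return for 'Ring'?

2

Base: (Rod, total=1).
Iteration 1: components of {Rod} -> Base = 1*5 = 5, Cover = 1*1 = 1, Ring = 1*2 = 2.
Iteration 2: components of {Base,Cover,Ring} -> Bearing = 2*1 = 2, Gizmo = 5*4 = 20.
Iteration 3: no further components; recursion stops.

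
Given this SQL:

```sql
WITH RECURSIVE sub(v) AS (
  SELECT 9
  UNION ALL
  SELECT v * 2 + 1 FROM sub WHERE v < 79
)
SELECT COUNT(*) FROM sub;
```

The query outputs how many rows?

Base: v=9.
Iteration 1: 9 < 79 holds -> v = 9 * 2 + 1 = 19.
Iteration 2: 19 < 79 holds -> v = 19 * 2 + 1 = 39.
Iteration 3: 39 < 79 holds -> v = 39 * 2 + 1 = 79.
Iteration 4: 79 < 79 fails; recursion stops.
Total rows emitted: 4.

4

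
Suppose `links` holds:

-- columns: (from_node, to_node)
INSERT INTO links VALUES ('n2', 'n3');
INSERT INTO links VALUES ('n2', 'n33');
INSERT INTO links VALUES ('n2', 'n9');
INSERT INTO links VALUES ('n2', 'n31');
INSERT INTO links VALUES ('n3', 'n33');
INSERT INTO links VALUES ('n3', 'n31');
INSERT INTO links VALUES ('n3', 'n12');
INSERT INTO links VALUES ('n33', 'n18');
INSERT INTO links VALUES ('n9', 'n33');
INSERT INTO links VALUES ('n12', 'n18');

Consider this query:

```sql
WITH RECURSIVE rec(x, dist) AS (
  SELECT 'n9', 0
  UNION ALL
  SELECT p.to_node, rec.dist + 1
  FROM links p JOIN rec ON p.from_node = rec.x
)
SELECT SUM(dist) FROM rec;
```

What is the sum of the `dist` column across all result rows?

Base: (n9, dist=0).
Iteration 1: edges from {n9} -> (n33, dist=1).
Iteration 2: edges from {n33} -> (n18, dist=2).
Iteration 3: no outgoing edges from {n18}; recursion stops.
SUM(dist) = 0 + 1 + 2 = 3.

3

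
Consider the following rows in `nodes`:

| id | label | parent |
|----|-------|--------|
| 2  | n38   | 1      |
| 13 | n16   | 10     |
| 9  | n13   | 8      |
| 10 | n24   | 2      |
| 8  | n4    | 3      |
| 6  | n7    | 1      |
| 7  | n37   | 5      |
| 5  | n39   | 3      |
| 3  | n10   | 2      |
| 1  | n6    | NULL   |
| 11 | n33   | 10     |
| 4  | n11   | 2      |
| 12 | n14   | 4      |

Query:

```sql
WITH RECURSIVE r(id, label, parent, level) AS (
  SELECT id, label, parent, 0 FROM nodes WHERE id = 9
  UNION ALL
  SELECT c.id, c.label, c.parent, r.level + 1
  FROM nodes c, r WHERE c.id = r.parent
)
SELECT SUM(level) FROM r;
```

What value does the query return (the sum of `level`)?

10

Base: id=9 (n13), parent=8, level 0.
Iteration 1: join on id=8 -> n4 (id 8, parent=3, level 1).
Iteration 2: join on id=3 -> n10 (id 3, parent=2, level 2).
Iteration 3: join on id=2 -> n38 (id 2, parent=1, level 3).
Iteration 4: join on id=1 -> n6 (id 1, parent=NULL, level 4).
Iteration 5: parent is NULL; no match; recursion stops.
SUM(level) = 0 + 1 + 2 + 3 + 4 = 10.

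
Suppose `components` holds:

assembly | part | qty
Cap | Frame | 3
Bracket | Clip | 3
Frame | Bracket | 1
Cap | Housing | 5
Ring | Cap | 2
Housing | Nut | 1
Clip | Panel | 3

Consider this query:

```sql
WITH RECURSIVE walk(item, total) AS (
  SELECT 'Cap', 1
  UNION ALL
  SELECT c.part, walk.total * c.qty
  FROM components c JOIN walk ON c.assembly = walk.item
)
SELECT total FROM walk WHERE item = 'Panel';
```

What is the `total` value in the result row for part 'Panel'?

Base: (Cap, total=1).
Iteration 1: components of {Cap} -> Frame = 1*3 = 3, Housing = 1*5 = 5.
Iteration 2: components of {Frame,Housing} -> Bracket = 3*1 = 3, Nut = 5*1 = 5.
Iteration 3: components of {Bracket,Nut} -> Clip = 3*3 = 9.
Iteration 4: components of {Clip} -> Panel = 9*3 = 27.
Iteration 5: no further components; recursion stops.

27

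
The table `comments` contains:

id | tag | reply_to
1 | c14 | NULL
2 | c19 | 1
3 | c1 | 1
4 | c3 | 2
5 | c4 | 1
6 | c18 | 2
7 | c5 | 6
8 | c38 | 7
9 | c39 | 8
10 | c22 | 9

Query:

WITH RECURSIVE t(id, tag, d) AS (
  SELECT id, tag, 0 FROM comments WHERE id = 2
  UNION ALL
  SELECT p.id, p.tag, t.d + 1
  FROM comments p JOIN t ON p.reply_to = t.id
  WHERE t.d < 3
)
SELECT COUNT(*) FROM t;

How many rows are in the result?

5

Base: id=2 (c19) at d 0.
Iteration 1: rows with reply_to in {2} -> c3 (id 4, d 1), c18 (id 6, d 1).
Iteration 2: rows with reply_to in {4,6} -> c5 (id 7, d 2).
Iteration 3: rows with reply_to in {7} -> c38 (id 8, d 3).
Iteration 4: d < 3 fails for all current rows; recursion stops.
Total rows emitted: 5.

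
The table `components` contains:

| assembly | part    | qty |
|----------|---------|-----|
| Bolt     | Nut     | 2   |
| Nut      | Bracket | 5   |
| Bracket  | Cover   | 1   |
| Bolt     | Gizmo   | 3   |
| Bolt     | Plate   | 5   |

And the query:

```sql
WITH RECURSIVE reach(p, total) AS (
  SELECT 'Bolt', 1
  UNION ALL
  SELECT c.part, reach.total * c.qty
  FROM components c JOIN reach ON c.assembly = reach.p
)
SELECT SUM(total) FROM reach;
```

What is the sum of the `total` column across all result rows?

31

Base: (Bolt, total=1).
Iteration 1: components of {Bolt} -> Gizmo = 1*3 = 3, Nut = 1*2 = 2, Plate = 1*5 = 5.
Iteration 2: components of {Gizmo,Nut,Plate} -> Bracket = 2*5 = 10.
Iteration 3: components of {Bracket} -> Cover = 10*1 = 10.
Iteration 4: no further components; recursion stops.
SUM(total) = 1 + 2 + 3 + 5 + 10 + 10 = 31.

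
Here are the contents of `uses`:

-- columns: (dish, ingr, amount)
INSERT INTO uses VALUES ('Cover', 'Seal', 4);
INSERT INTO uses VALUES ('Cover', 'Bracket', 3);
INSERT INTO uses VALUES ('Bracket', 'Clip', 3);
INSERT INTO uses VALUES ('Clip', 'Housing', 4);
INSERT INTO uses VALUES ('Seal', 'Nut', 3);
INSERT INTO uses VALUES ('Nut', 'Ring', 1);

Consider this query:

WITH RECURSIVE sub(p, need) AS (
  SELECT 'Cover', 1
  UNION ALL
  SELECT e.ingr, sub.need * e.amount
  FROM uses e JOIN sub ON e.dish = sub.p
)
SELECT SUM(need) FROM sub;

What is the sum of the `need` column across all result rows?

77

Base: (Cover, need=1).
Iteration 1: components of {Cover} -> Bracket = 1*3 = 3, Seal = 1*4 = 4.
Iteration 2: components of {Bracket,Seal} -> Clip = 3*3 = 9, Nut = 4*3 = 12.
Iteration 3: components of {Clip,Nut} -> Housing = 9*4 = 36, Ring = 12*1 = 12.
Iteration 4: no further components; recursion stops.
SUM(need) = 1 + 4 + 3 + 12 + 9 + 12 + 36 = 77.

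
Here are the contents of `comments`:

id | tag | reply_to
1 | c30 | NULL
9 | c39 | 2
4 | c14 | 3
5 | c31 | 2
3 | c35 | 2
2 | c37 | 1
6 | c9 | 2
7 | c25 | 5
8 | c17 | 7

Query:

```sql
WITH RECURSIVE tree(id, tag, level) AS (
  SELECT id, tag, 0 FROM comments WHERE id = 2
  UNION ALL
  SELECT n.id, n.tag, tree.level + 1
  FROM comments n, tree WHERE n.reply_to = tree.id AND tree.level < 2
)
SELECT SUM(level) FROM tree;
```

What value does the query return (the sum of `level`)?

8

Base: id=2 (c37) at level 0.
Iteration 1: rows with reply_to in {2} -> c35 (id 3, level 1), c31 (id 5, level 1), c9 (id 6, level 1), c39 (id 9, level 1).
Iteration 2: rows with reply_to in {3,5,6,9} -> c14 (id 4, level 2), c25 (id 7, level 2).
Iteration 3: level < 2 fails for all current rows; recursion stops.
SUM(level) = 0 + 1 + 1 + 1 + 1 + 2 + 2 = 8.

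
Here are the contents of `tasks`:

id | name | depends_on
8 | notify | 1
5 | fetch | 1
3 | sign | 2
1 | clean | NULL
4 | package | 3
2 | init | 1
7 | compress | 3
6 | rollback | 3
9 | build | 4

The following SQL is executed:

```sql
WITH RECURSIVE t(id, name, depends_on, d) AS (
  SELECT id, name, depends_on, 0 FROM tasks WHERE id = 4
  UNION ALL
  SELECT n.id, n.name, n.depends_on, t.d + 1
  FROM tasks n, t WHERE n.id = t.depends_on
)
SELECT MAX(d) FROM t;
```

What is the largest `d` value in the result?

Base: id=4 (package), depends_on=3, d 0.
Iteration 1: join on id=3 -> sign (id 3, depends_on=2, d 1).
Iteration 2: join on id=2 -> init (id 2, depends_on=1, d 2).
Iteration 3: join on id=1 -> clean (id 1, depends_on=NULL, d 3).
Iteration 4: depends_on is NULL; no match; recursion stops.
d values: 0, 1, 2, 3; the maximum is 3.

3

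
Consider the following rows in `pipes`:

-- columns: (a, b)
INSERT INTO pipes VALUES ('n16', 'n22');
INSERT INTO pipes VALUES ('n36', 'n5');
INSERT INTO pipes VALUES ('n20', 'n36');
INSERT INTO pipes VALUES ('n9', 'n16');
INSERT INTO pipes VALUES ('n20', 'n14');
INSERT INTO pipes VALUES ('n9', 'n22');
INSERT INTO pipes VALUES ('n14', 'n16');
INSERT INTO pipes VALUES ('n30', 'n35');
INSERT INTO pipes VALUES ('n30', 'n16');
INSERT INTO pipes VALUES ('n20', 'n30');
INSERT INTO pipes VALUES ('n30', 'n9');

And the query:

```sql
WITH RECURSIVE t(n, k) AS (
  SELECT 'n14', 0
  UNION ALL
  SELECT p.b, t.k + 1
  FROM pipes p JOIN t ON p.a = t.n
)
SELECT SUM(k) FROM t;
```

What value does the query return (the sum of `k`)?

Base: (n14, k=0).
Iteration 1: edges from {n14} -> (n16, k=1).
Iteration 2: edges from {n16} -> (n22, k=2).
Iteration 3: no outgoing edges from {n22}; recursion stops.
SUM(k) = 0 + 1 + 2 = 3.

3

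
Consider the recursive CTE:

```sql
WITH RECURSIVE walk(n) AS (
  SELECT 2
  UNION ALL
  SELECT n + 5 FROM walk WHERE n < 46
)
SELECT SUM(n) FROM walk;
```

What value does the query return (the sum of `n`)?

245

Base: n=2.
Iteration 1: 2 < 46 holds -> n = 2 + 5 = 7.
Iteration 2: 7 < 46 holds -> n = 7 + 5 = 12.
Iteration 3: 12 < 46 holds -> n = 12 + 5 = 17.
Iteration 4: 17 < 46 holds -> n = 17 + 5 = 22.
Iteration 5: 22 < 46 holds -> n = 22 + 5 = 27.
Iteration 6: 27 < 46 holds -> n = 27 + 5 = 32.
Iteration 7: 32 < 46 holds -> n = 32 + 5 = 37.
Iteration 8: 37 < 46 holds -> n = 37 + 5 = 42.
Iteration 9: 42 < 46 holds -> n = 42 + 5 = 47.
Iteration 10: 47 < 46 fails; recursion stops.
SUM(n) = 2 + 7 + 12 + 17 + 22 + 27 + 32 + 37 + 42 + 47 = 245.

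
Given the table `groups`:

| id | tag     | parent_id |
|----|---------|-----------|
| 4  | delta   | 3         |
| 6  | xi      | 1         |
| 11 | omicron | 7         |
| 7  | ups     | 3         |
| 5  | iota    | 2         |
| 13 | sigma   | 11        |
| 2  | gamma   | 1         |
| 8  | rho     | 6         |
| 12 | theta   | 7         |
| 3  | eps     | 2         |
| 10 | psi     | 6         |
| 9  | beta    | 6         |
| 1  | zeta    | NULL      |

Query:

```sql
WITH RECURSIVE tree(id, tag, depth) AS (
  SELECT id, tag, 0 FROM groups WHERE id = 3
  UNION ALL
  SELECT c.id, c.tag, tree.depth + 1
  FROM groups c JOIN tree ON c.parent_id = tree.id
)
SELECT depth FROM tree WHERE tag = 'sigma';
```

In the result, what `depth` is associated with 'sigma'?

Base: id=3 (eps) at depth 0.
Iteration 1: rows with parent_id in {3} -> delta (id 4, depth 1), ups (id 7, depth 1).
Iteration 2: rows with parent_id in {4,7} -> omicron (id 11, depth 2), theta (id 12, depth 2).
Iteration 3: rows with parent_id in {11,12} -> sigma (id 13, depth 3).
Iteration 4: no rows with parent_id in {13}; recursion stops.

3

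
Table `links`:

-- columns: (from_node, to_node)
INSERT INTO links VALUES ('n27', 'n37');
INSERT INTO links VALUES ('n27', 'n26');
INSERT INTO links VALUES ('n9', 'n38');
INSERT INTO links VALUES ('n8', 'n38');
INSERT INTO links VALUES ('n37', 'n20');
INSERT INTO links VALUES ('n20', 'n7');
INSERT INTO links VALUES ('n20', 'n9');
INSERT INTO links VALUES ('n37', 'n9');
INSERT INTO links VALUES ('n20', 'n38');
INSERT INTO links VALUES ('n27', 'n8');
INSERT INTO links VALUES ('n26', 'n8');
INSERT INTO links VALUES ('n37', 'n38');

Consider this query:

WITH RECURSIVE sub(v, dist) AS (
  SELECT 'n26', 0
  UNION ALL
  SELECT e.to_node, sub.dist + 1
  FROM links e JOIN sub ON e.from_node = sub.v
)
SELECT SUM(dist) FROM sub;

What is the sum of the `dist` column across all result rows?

3

Base: (n26, dist=0).
Iteration 1: edges from {n26} -> (n8, dist=1).
Iteration 2: edges from {n8} -> (n38, dist=2).
Iteration 3: no outgoing edges from {n38}; recursion stops.
SUM(dist) = 0 + 1 + 2 = 3.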